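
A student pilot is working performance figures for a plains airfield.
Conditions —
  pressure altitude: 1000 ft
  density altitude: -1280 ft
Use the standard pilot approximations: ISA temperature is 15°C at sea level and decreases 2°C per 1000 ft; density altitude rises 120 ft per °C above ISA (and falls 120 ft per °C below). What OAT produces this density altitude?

Density altitude − pressure altitude = -1280 − 1000 = -2280 ft.
At 120 ft/°C that is an ISA deviation of -2280/120 = -19°C.
ISA temperature at 1000 ft = 15 − 2 × (1000/1000) = 13°C.
OAT = ISA + deviation = 13 + (-19) = -6°C.

-6°C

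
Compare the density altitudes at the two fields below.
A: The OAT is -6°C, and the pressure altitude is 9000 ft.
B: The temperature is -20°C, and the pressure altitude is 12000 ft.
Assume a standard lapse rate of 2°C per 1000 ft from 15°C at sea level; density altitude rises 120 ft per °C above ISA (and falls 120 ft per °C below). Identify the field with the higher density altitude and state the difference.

B by 2040 ft

A: ISA temp = -3°C, deviation -3°C, DA = 9000 + 120 × (-3) = 8640 ft.
B: ISA temp = -9°C, deviation -11°C, DA = 12000 + 120 × (-11) = 10680 ft.
B is higher by 10680 − 8640 = 2040 ft.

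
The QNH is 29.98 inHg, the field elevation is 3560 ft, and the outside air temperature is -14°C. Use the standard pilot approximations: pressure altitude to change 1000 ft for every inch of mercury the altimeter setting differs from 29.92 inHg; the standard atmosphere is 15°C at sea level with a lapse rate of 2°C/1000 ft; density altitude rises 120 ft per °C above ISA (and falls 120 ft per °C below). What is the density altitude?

860 ft

Pressure altitude = 3560 + (29.92 − 29.98) × 1000 = 3560 + (-60) = 3500 ft.
ISA temperature at 3500 ft = 15 − 2 × (3500/1000) = 8°C.
ISA deviation = -14 − 8 = -22°C.
Density altitude = 3500 + 120 × (-22) = 860 ft.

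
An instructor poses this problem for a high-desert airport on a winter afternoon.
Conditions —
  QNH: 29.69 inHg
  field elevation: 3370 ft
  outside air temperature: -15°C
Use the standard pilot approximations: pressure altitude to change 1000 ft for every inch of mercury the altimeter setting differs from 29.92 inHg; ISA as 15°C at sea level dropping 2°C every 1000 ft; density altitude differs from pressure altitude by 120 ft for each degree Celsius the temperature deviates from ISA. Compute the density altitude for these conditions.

Pressure altitude = 3370 + (29.92 − 29.69) × 1000 = 3370 + (+230) = 3600 ft.
ISA temperature at 3600 ft = 15 − 2 × (3600/1000) = 7.8°C.
ISA deviation = -15 − 7.8 = -22.8°C.
Density altitude = 3600 + 120 × (-22.8) = 864 ft.

864 ft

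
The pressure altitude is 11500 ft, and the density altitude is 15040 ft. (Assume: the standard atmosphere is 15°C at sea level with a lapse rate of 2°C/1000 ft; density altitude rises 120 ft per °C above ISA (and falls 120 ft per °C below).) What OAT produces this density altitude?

Density altitude − pressure altitude = 15040 − 11500 = +3540 ft.
At 120 ft/°C that is an ISA deviation of 3540/120 = +29.5°C.
ISA temperature at 11500 ft = 15 − 2 × (11500/1000) = -8°C.
OAT = ISA + deviation = -8 + (+29.5) = 21.5°C.

21.5°C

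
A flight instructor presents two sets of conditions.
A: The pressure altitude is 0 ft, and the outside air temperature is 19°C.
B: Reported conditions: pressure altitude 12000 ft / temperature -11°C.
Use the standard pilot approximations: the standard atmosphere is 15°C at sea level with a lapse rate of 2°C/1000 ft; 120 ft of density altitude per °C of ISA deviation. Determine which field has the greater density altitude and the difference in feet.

A: ISA temp = 15°C, deviation +4°C, DA = 0 + 120 × 4 = 480 ft.
B: ISA temp = -9°C, deviation -2°C, DA = 12000 + 120 × (-2) = 11760 ft.
B is higher by 11760 − 480 = 11280 ft.

B by 11280 ft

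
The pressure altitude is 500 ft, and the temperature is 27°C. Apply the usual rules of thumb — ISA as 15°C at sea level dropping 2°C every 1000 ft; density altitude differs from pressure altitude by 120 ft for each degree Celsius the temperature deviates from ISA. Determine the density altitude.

ISA temperature at 500 ft = 15 − 2 × (500/1000) = 14°C.
ISA deviation = 27 − 14 = +13°C.
Density altitude = 500 + 120 × (13) = 500 + (+1560) = 2060 ft.

2060 ft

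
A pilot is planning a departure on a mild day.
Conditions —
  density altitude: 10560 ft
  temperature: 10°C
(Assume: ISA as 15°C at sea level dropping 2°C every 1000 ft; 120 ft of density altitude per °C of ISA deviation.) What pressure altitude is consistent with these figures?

DA = PA + 120 × (OAT − (15 − 2·PA/1000)) = PA + 120·OAT − 1800 + 0.24·PA = 1.24·PA + 120·OAT − 1800.
So 1.24·PA = 10560 − 120 × 10 + 1800 = 11160.
PA = 11160 / 1.24 = 9000 ft.

9000 ft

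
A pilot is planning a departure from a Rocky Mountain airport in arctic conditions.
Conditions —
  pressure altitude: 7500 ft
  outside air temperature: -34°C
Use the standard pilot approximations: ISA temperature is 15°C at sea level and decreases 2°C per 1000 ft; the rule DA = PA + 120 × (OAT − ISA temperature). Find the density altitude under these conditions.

3420 ft

ISA temperature at 7500 ft = 15 − 2 × (7500/1000) = 0°C.
ISA deviation = -34 − 0 = -34°C.
Density altitude = 7500 + 120 × (-34) = 7500 + (-4080) = 3420 ft.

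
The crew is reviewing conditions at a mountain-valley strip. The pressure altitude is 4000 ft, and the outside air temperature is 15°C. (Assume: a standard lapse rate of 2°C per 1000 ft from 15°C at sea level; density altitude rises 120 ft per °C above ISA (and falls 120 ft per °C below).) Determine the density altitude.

ISA temperature at 4000 ft = 15 − 2 × (4000/1000) = 7°C.
ISA deviation = 15 − 7 = +8°C.
Density altitude = 4000 + 120 × (8) = 4000 + (+960) = 4960 ft.

4960 ft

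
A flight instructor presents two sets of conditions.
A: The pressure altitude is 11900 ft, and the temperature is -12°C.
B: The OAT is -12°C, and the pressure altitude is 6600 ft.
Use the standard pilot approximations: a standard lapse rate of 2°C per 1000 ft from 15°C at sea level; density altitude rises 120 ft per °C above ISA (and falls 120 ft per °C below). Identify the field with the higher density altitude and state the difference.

A: ISA temp = -8.8°C, deviation -3.2°C, DA = 11900 + 120 × (-3.2) = 11516 ft.
B: ISA temp = 1.8°C, deviation -13.8°C, DA = 6600 + 120 × (-13.8) = 4944 ft.
A is higher by 11516 − 4944 = 6572 ft.

A by 6572 ft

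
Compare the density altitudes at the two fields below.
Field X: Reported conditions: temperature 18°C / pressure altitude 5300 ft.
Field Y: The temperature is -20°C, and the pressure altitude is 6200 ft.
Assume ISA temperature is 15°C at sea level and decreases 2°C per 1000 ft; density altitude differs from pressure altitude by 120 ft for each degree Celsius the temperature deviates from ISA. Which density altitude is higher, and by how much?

Field X: ISA temp = 4.4°C, deviation +13.6°C, DA = 5300 + 120 × 13.6 = 6932 ft.
Field Y: ISA temp = 2.6°C, deviation -22.6°C, DA = 6200 + 120 × (-22.6) = 3488 ft.
Field X is higher by 6932 − 3488 = 3444 ft.

Field X by 3444 ft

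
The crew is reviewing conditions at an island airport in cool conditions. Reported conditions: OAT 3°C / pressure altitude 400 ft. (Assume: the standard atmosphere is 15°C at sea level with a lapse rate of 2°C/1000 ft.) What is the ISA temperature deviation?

ISA temperature at 400 ft = 15 − 2 × (400/1000) = 14.2°C.
Deviation = OAT − ISA = 3 − 14.2 = -11.2°C.

ISA-11.2°C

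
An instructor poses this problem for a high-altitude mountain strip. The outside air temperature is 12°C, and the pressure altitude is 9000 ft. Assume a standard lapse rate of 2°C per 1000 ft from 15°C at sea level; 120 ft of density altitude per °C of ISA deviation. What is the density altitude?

10800 ft

ISA temperature at 9000 ft = 15 − 2 × (9000/1000) = -3°C.
ISA deviation = 12 − (-3) = +15°C.
Density altitude = 9000 + 120 × (15) = 9000 + (+1800) = 10800 ft.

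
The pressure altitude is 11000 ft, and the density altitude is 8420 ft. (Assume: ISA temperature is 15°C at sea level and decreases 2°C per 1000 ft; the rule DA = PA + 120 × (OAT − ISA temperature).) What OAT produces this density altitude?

Density altitude − pressure altitude = 8420 − 11000 = -2580 ft.
At 120 ft/°C that is an ISA deviation of -2580/120 = -21.5°C.
ISA temperature at 11000 ft = 15 − 2 × (11000/1000) = -7°C.
OAT = ISA + deviation = -7 + (-21.5) = -28.5°C.

-28.5°C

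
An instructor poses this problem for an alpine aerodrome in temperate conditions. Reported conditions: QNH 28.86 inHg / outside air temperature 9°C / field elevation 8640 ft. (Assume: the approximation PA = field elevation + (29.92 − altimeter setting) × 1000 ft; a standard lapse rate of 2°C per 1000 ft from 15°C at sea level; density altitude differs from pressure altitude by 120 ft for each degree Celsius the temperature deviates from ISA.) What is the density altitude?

11308 ft

Pressure altitude = 8640 + (29.92 − 28.86) × 1000 = 8640 + (+1060) = 9700 ft.
ISA temperature at 9700 ft = 15 − 2 × (9700/1000) = -4.4°C.
ISA deviation = 9 − (-4.4) = +13.4°C.
Density altitude = 9700 + 120 × (13.4) = 11308 ft.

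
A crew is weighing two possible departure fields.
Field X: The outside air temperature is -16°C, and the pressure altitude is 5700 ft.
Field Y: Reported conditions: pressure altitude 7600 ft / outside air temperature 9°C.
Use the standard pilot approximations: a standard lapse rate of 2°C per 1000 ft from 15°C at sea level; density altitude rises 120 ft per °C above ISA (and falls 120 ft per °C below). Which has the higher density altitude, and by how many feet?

Field Y by 5356 ft

Field X: ISA temp = 3.6°C, deviation -19.6°C, DA = 5700 + 120 × (-19.6) = 3348 ft.
Field Y: ISA temp = -0.2°C, deviation +9.2°C, DA = 7600 + 120 × 9.2 = 8704 ft.
Field Y is higher by 8704 − 3348 = 5356 ft.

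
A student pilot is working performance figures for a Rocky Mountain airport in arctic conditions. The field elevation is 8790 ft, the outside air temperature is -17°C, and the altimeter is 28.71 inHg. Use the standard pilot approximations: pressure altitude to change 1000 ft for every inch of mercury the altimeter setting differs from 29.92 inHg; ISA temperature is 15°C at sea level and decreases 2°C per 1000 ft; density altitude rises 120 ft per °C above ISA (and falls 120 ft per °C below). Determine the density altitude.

Pressure altitude = 8790 + (29.92 − 28.71) × 1000 = 8790 + (+1210) = 10000 ft.
ISA temperature at 10000 ft = 15 − 2 × (10000/1000) = -5°C.
ISA deviation = -17 − (-5) = -12°C.
Density altitude = 10000 + 120 × (-12) = 8560 ft.

8560 ft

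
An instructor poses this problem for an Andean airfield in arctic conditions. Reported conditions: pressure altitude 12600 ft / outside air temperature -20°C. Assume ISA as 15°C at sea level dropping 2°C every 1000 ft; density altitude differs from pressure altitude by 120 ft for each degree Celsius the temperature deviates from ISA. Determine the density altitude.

11424 ft

ISA temperature at 12600 ft = 15 − 2 × (12600/1000) = -10.2°C.
ISA deviation = -20 − (-10.2) = -9.8°C.
Density altitude = 12600 + 120 × (-9.8) = 12600 + (-1176) = 11424 ft.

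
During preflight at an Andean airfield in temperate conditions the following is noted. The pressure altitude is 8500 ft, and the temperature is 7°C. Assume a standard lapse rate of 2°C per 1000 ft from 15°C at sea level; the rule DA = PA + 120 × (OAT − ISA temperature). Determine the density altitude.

ISA temperature at 8500 ft = 15 − 2 × (8500/1000) = -2°C.
ISA deviation = 7 − (-2) = +9°C.
Density altitude = 8500 + 120 × (9) = 8500 + (+1080) = 9580 ft.

9580 ft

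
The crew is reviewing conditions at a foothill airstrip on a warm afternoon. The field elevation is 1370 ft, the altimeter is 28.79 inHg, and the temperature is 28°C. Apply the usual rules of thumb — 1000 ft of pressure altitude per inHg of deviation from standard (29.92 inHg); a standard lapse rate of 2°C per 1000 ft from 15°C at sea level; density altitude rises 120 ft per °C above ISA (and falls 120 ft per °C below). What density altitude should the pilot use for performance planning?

Pressure altitude = 1370 + (29.92 − 28.79) × 1000 = 1370 + (+1130) = 2500 ft.
ISA temperature at 2500 ft = 15 − 2 × (2500/1000) = 10°C.
ISA deviation = 28 − 10 = +18°C.
Density altitude = 2500 + 120 × (18) = 4660 ft.

4660 ft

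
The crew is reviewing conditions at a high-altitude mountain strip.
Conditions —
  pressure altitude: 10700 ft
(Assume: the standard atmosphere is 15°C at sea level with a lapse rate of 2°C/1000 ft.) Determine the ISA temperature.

ISA temperature = 15 − 2 × (10700/1000) = 15 − 21.4 = -6.4°C.

-6.4°C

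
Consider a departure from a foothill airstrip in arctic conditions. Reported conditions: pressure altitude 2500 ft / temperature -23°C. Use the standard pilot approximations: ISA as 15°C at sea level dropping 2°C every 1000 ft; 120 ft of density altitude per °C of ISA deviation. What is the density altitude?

ISA temperature at 2500 ft = 15 − 2 × (2500/1000) = 10°C.
ISA deviation = -23 − 10 = -33°C.
Density altitude = 2500 + 120 × (-33) = 2500 + (-3960) = -1460 ft.

-1460 ft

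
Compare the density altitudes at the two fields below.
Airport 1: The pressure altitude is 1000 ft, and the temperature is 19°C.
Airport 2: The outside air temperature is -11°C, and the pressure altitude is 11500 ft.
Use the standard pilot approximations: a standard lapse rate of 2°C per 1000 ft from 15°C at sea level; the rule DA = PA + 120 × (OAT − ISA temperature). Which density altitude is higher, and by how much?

Airport 2 by 9420 ft

Airport 1: ISA temp = 13°C, deviation +6°C, DA = 1000 + 120 × 6 = 1720 ft.
Airport 2: ISA temp = -8°C, deviation -3°C, DA = 11500 + 120 × (-3) = 11140 ft.
Airport 2 is higher by 11140 − 1720 = 9420 ft.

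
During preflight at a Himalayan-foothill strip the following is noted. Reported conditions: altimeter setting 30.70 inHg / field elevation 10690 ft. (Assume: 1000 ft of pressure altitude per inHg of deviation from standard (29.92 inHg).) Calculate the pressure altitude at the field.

9910 ft

Pressure correction = (29.92 − 30.70) × 1000 = -780 ft.
Pressure altitude = 10690 + (-780) = 9910 ft.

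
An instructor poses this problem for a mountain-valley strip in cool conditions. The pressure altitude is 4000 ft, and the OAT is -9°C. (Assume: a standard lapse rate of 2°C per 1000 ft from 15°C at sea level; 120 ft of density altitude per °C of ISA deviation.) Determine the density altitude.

2080 ft

ISA temperature at 4000 ft = 15 − 2 × (4000/1000) = 7°C.
ISA deviation = -9 − 7 = -16°C.
Density altitude = 4000 + 120 × (-16) = 4000 + (-1920) = 2080 ft.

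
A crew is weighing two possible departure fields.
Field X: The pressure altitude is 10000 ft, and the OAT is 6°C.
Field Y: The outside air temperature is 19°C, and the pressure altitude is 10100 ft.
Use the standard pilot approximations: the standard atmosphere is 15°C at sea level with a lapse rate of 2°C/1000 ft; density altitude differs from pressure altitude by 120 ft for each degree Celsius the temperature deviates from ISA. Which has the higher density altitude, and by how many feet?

Field Y by 1684 ft

Field X: ISA temp = -5°C, deviation +11°C, DA = 10000 + 120 × 11 = 11320 ft.
Field Y: ISA temp = -5.2°C, deviation +24.2°C, DA = 10100 + 120 × 24.2 = 13004 ft.
Field Y is higher by 13004 − 11320 = 1684 ft.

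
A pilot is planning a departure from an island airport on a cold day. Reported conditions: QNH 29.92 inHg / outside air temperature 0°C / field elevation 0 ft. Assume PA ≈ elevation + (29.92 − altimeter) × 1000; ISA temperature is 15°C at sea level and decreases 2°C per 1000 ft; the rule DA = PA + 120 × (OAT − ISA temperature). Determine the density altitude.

-1800 ft

Pressure altitude = 0 + (29.92 − 29.92) × 1000 = 0 + (0) = 0 ft.
ISA temperature at 0 ft = 15 − 2 × (0/1000) = 15°C.
ISA deviation = 0 − 15 = -15°C.
Density altitude = 0 + 120 × (-15) = -1800 ft.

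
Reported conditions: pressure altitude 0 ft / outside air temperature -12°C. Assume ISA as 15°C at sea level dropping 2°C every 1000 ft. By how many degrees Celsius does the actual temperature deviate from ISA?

ISA temperature at 0 ft = 15 − 2 × (0/1000) = 15°C.
Deviation = OAT − ISA = -12 − 15 = -27°C.

ISA-27°C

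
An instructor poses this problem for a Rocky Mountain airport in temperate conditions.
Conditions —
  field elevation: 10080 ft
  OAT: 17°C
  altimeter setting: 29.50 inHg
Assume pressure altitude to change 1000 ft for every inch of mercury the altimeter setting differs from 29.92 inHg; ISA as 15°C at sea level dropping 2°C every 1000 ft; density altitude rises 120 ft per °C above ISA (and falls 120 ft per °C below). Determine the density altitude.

Pressure altitude = 10080 + (29.92 − 29.50) × 1000 = 10080 + (+420) = 10500 ft.
ISA temperature at 10500 ft = 15 − 2 × (10500/1000) = -6°C.
ISA deviation = 17 − (-6) = +23°C.
Density altitude = 10500 + 120 × (23) = 13260 ft.

13260 ft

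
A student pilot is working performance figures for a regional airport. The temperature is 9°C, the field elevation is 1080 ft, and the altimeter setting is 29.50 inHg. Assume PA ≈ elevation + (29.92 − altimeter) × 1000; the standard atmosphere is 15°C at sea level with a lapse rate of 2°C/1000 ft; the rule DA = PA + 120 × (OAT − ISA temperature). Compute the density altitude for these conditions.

1140 ft

Pressure altitude = 1080 + (29.92 − 29.50) × 1000 = 1080 + (+420) = 1500 ft.
ISA temperature at 1500 ft = 15 − 2 × (1500/1000) = 12°C.
ISA deviation = 9 − 12 = -3°C.
Density altitude = 1500 + 120 × (-3) = 1140 ft.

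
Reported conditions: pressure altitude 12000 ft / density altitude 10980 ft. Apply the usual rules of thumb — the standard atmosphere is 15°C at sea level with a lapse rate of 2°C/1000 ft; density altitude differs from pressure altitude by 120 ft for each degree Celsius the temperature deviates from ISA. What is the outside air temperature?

Density altitude − pressure altitude = 10980 − 12000 = -1020 ft.
At 120 ft/°C that is an ISA deviation of -1020/120 = -8.5°C.
ISA temperature at 12000 ft = 15 − 2 × (12000/1000) = -9°C.
OAT = ISA + deviation = -9 + (-8.5) = -17.5°C.

-17.5°C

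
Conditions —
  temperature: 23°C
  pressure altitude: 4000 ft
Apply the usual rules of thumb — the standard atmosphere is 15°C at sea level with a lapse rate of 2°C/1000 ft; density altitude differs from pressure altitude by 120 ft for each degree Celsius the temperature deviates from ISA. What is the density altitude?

5920 ft

ISA temperature at 4000 ft = 15 − 2 × (4000/1000) = 7°C.
ISA deviation = 23 − 7 = +16°C.
Density altitude = 4000 + 120 × (16) = 4000 + (+1920) = 5920 ft.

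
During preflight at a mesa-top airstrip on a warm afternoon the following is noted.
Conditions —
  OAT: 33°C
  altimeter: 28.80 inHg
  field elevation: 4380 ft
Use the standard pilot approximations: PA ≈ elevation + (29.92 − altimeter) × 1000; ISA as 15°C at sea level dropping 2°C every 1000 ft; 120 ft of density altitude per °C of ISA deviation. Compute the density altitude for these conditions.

Pressure altitude = 4380 + (29.92 − 28.80) × 1000 = 4380 + (+1120) = 5500 ft.
ISA temperature at 5500 ft = 15 − 2 × (5500/1000) = 4°C.
ISA deviation = 33 − 4 = +29°C.
Density altitude = 5500 + 120 × (29) = 8980 ft.

8980 ft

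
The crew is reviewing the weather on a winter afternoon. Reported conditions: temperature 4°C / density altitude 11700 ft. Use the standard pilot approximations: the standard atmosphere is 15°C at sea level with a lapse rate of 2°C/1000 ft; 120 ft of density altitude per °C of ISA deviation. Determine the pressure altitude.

DA = PA + 120 × (OAT − (15 − 2·PA/1000)) = PA + 120·OAT − 1800 + 0.24·PA = 1.24·PA + 120·OAT − 1800.
So 1.24·PA = 11700 − 120 × 4 + 1800 = 13020.
PA = 13020 / 1.24 = 10500 ft.

10500 ft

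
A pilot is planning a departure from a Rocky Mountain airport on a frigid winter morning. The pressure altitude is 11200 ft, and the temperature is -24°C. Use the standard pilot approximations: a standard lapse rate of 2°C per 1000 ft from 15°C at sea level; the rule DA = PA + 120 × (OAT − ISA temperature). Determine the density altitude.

9208 ft

ISA temperature at 11200 ft = 15 − 2 × (11200/1000) = -7.4°C.
ISA deviation = -24 − (-7.4) = -16.6°C.
Density altitude = 11200 + 120 × (-16.6) = 11200 + (-1992) = 9208 ft.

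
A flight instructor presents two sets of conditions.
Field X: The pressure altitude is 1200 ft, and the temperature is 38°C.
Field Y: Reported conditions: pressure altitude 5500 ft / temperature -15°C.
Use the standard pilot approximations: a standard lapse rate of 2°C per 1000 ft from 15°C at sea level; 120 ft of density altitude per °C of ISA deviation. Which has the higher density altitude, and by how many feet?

Field X by 1028 ft

Field X: ISA temp = 12.6°C, deviation +25.4°C, DA = 1200 + 120 × 25.4 = 4248 ft.
Field Y: ISA temp = 4°C, deviation -19°C, DA = 5500 + 120 × (-19) = 3220 ft.
Field X is higher by 4248 − 3220 = 1028 ft.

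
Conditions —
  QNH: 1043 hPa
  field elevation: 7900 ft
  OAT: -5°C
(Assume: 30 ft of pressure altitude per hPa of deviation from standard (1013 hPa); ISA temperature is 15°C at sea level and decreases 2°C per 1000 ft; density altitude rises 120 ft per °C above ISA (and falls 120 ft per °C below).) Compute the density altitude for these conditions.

Pressure altitude = 7900 + (1013 − 1043) × 30 = 7900 + (-900) = 7000 ft.
ISA temperature at 7000 ft = 15 − 2 × (7000/1000) = 1°C.
ISA deviation = -5 − 1 = -6°C.
Density altitude = 7000 + 120 × (-6) = 6280 ft.

6280 ft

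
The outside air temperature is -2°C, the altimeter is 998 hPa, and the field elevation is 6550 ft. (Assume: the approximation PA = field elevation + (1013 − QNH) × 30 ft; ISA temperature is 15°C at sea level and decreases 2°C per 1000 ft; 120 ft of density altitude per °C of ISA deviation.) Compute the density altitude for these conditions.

6640 ft

Pressure altitude = 6550 + (1013 − 998) × 30 = 6550 + (+450) = 7000 ft.
ISA temperature at 7000 ft = 15 − 2 × (7000/1000) = 1°C.
ISA deviation = -2 − 1 = -3°C.
Density altitude = 7000 + 120 × (-3) = 6640 ft.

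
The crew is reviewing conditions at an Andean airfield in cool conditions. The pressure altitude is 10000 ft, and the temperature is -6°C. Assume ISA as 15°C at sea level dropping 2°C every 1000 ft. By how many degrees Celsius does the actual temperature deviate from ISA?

ISA temperature at 10000 ft = 15 − 2 × (10000/1000) = -5°C.
Deviation = OAT − ISA = -6 − (-5) = -1°C.

ISA-1°C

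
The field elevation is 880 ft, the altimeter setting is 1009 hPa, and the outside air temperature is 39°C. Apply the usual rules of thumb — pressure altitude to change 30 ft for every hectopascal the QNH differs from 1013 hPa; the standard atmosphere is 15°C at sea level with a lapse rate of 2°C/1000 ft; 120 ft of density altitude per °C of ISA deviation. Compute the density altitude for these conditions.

Pressure altitude = 880 + (1013 − 1009) × 30 = 880 + (+120) = 1000 ft.
ISA temperature at 1000 ft = 15 − 2 × (1000/1000) = 13°C.
ISA deviation = 39 − 13 = +26°C.
Density altitude = 1000 + 120 × (26) = 4120 ft.

4120 ft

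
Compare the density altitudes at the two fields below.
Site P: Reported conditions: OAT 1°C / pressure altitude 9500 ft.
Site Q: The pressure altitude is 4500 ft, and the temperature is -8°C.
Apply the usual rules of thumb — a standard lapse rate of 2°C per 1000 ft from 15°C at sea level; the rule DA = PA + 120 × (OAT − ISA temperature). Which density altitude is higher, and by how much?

Site P by 7280 ft

Site P: ISA temp = -4°C, deviation +5°C, DA = 9500 + 120 × 5 = 10100 ft.
Site Q: ISA temp = 6°C, deviation -14°C, DA = 4500 + 120 × (-14) = 2820 ft.
Site P is higher by 10100 − 2820 = 7280 ft.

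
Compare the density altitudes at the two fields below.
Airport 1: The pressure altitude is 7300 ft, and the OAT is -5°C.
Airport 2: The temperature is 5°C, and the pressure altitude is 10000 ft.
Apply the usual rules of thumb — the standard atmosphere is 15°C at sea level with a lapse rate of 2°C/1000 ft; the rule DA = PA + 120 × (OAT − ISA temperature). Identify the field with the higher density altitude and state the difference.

Airport 1: ISA temp = 0.4°C, deviation -5.4°C, DA = 7300 + 120 × (-5.4) = 6652 ft.
Airport 2: ISA temp = -5°C, deviation +10°C, DA = 10000 + 120 × 10 = 11200 ft.
Airport 2 is higher by 11200 − 6652 = 4548 ft.

Airport 2 by 4548 ft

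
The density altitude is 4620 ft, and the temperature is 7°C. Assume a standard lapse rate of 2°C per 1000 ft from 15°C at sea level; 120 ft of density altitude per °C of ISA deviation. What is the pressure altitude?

DA = PA + 120 × (OAT − (15 − 2·PA/1000)) = PA + 120·OAT − 1800 + 0.24·PA = 1.24·PA + 120·OAT − 1800.
So 1.24·PA = 4620 − 120 × 7 + 1800 = 5580.
PA = 5580 / 1.24 = 4500 ft.

4500 ft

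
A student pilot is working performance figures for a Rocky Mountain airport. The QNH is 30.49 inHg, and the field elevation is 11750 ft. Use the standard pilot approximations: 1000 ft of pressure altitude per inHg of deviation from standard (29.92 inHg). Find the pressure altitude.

11180 ft

Pressure correction = (29.92 − 30.49) × 1000 = -570 ft.
Pressure altitude = 11750 + (-570) = 11180 ft.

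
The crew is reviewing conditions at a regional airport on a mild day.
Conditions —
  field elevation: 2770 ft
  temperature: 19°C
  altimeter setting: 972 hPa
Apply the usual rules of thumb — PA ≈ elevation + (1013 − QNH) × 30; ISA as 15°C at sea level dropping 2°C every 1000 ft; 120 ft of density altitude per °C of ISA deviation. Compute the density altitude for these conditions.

Pressure altitude = 2770 + (1013 − 972) × 30 = 2770 + (+1230) = 4000 ft.
ISA temperature at 4000 ft = 15 − 2 × (4000/1000) = 7°C.
ISA deviation = 19 − 7 = +12°C.
Density altitude = 4000 + 120 × (12) = 5440 ft.

5440 ft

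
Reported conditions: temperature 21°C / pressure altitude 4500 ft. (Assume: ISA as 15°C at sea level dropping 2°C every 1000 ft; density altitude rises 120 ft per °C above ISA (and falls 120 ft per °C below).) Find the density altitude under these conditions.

6300 ft

ISA temperature at 4500 ft = 15 − 2 × (4500/1000) = 6°C.
ISA deviation = 21 − 6 = +15°C.
Density altitude = 4500 + 120 × (15) = 4500 + (+1800) = 6300 ft.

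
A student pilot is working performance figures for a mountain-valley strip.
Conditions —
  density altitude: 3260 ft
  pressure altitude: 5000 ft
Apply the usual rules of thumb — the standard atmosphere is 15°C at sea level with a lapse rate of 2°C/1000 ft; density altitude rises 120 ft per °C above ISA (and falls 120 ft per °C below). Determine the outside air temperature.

Density altitude − pressure altitude = 3260 − 5000 = -1740 ft.
At 120 ft/°C that is an ISA deviation of -1740/120 = -14.5°C.
ISA temperature at 5000 ft = 15 − 2 × (5000/1000) = 5°C.
OAT = ISA + deviation = 5 + (-14.5) = -9.5°C.

-9.5°C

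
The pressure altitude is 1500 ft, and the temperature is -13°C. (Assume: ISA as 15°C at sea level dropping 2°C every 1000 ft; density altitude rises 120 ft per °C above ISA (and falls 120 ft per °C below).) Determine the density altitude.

-1500 ft

ISA temperature at 1500 ft = 15 − 2 × (1500/1000) = 12°C.
ISA deviation = -13 − 12 = -25°C.
Density altitude = 1500 + 120 × (-25) = 1500 + (-3000) = -1500 ft.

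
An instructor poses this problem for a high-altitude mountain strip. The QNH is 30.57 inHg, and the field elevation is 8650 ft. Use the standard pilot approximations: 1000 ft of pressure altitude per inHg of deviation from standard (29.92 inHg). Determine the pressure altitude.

8000 ft

Pressure correction = (29.92 − 30.57) × 1000 = -650 ft.
Pressure altitude = 8650 + (-650) = 8000 ft.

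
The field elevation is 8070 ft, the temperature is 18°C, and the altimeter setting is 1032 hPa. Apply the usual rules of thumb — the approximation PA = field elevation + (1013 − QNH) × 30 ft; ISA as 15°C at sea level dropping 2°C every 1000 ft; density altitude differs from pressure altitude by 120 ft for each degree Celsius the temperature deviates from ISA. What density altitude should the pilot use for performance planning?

Pressure altitude = 8070 + (1013 − 1032) × 30 = 8070 + (-570) = 7500 ft.
ISA temperature at 7500 ft = 15 − 2 × (7500/1000) = 0°C.
ISA deviation = 18 − 0 = +18°C.
Density altitude = 7500 + 120 × (18) = 9660 ft.

9660 ft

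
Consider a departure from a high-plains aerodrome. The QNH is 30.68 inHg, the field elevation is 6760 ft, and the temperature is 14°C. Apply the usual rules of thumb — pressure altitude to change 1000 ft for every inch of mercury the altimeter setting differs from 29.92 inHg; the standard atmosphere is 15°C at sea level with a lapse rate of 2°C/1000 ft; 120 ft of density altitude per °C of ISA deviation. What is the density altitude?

7320 ft

Pressure altitude = 6760 + (29.92 − 30.68) × 1000 = 6760 + (-760) = 6000 ft.
ISA temperature at 6000 ft = 15 − 2 × (6000/1000) = 3°C.
ISA deviation = 14 − 3 = +11°C.
Density altitude = 6000 + 120 × (11) = 7320 ft.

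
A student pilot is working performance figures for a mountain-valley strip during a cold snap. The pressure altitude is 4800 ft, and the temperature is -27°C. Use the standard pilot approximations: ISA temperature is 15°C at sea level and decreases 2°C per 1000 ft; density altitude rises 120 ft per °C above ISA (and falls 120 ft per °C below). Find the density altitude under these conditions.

ISA temperature at 4800 ft = 15 − 2 × (4800/1000) = 5.4°C.
ISA deviation = -27 − 5.4 = -32.4°C.
Density altitude = 4800 + 120 × (-32.4) = 4800 + (-3888) = 912 ft.

912 ft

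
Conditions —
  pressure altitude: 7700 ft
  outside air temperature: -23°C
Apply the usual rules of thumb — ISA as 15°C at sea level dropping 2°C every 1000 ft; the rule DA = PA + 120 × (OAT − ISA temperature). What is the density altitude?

ISA temperature at 7700 ft = 15 − 2 × (7700/1000) = -0.4°C.
ISA deviation = -23 − (-0.4) = -22.6°C.
Density altitude = 7700 + 120 × (-22.6) = 7700 + (-2712) = 4988 ft.

4988 ft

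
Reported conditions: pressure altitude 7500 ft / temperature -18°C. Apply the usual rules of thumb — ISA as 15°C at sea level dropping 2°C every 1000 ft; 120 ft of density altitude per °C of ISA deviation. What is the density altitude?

ISA temperature at 7500 ft = 15 − 2 × (7500/1000) = 0°C.
ISA deviation = -18 − 0 = -18°C.
Density altitude = 7500 + 120 × (-18) = 7500 + (-2160) = 5340 ft.

5340 ft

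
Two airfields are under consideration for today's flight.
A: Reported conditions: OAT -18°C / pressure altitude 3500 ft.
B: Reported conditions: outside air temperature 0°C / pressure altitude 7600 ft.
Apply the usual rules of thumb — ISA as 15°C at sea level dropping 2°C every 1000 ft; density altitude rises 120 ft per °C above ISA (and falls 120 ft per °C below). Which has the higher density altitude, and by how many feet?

A: ISA temp = 8°C, deviation -26°C, DA = 3500 + 120 × (-26) = 380 ft.
B: ISA temp = -0.2°C, deviation +0.2°C, DA = 7600 + 120 × 0.2 = 7624 ft.
B is higher by 7624 − 380 = 7244 ft.

B by 7244 ft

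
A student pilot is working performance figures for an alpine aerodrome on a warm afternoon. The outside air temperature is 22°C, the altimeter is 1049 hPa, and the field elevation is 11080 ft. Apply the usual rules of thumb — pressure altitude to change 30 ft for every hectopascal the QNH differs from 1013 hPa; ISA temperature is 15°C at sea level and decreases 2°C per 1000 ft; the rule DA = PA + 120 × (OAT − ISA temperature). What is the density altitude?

Pressure altitude = 11080 + (1013 − 1049) × 30 = 11080 + (-1080) = 10000 ft.
ISA temperature at 10000 ft = 15 − 2 × (10000/1000) = -5°C.
ISA deviation = 22 − (-5) = +27°C.
Density altitude = 10000 + 120 × (27) = 13240 ft.

13240 ft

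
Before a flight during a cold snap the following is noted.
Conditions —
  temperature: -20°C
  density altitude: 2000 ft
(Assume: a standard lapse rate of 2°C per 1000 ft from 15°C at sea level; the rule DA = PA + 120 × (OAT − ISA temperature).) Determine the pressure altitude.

5000 ft

DA = PA + 120 × (OAT − (15 − 2·PA/1000)) = PA + 120·OAT − 1800 + 0.24·PA = 1.24·PA + 120·OAT − 1800.
So 1.24·PA = 2000 − 120 × (-20) + 1800 = 6200.
PA = 6200 / 1.24 = 5000 ft.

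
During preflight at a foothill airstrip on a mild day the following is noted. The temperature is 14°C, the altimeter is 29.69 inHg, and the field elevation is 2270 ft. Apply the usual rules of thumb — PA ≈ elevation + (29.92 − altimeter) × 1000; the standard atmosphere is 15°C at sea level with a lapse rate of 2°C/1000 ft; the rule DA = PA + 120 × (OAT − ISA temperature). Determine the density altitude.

Pressure altitude = 2270 + (29.92 − 29.69) × 1000 = 2270 + (+230) = 2500 ft.
ISA temperature at 2500 ft = 15 − 2 × (2500/1000) = 10°C.
ISA deviation = 14 − 10 = +4°C.
Density altitude = 2500 + 120 × (4) = 2980 ft.

2980 ft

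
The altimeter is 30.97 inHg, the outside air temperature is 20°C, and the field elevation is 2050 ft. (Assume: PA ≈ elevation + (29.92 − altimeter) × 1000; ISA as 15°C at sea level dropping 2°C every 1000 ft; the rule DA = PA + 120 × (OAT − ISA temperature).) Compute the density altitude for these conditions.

1840 ft

Pressure altitude = 2050 + (29.92 − 30.97) × 1000 = 2050 + (-1050) = 1000 ft.
ISA temperature at 1000 ft = 15 − 2 × (1000/1000) = 13°C.
ISA deviation = 20 − 13 = +7°C.
Density altitude = 1000 + 120 × (7) = 1840 ft.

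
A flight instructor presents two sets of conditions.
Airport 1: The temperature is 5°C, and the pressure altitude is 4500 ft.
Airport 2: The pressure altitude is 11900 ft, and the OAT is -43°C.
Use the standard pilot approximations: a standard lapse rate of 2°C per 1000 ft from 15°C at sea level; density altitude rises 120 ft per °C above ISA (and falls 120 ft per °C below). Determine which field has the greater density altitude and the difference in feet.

Airport 2 by 3416 ft

Airport 1: ISA temp = 6°C, deviation -1°C, DA = 4500 + 120 × (-1) = 4380 ft.
Airport 2: ISA temp = -8.8°C, deviation -34.2°C, DA = 11900 + 120 × (-34.2) = 7796 ft.
Airport 2 is higher by 7796 − 4380 = 3416 ft.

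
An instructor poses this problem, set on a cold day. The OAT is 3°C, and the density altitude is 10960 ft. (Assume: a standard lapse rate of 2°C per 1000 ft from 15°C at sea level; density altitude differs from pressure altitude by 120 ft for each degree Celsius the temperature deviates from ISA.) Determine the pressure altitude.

DA = PA + 120 × (OAT − (15 − 2·PA/1000)) = PA + 120·OAT − 1800 + 0.24·PA = 1.24·PA + 120·OAT − 1800.
So 1.24·PA = 10960 − 120 × 3 + 1800 = 12400.
PA = 12400 / 1.24 = 10000 ft.

10000 ft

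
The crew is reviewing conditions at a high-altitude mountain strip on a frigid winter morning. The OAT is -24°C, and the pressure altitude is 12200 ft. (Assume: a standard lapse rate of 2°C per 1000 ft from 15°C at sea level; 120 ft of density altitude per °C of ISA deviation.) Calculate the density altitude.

ISA temperature at 12200 ft = 15 − 2 × (12200/1000) = -9.4°C.
ISA deviation = -24 − (-9.4) = -14.6°C.
Density altitude = 12200 + 120 × (-14.6) = 12200 + (-1752) = 10448 ft.

10448 ft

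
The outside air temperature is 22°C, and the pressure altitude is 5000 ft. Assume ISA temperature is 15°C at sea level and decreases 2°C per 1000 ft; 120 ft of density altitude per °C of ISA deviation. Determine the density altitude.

ISA temperature at 5000 ft = 15 − 2 × (5000/1000) = 5°C.
ISA deviation = 22 − 5 = +17°C.
Density altitude = 5000 + 120 × (17) = 5000 + (+2040) = 7040 ft.

7040 ft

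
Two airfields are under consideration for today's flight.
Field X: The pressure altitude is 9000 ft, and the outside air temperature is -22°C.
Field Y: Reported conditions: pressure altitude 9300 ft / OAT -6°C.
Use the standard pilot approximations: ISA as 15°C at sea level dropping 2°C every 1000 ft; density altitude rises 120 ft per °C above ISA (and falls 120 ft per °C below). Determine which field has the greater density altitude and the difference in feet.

Field Y by 2292 ft

Field X: ISA temp = -3°C, deviation -19°C, DA = 9000 + 120 × (-19) = 6720 ft.
Field Y: ISA temp = -3.6°C, deviation -2.4°C, DA = 9300 + 120 × (-2.4) = 9012 ft.
Field Y is higher by 9012 − 6720 = 2292 ft.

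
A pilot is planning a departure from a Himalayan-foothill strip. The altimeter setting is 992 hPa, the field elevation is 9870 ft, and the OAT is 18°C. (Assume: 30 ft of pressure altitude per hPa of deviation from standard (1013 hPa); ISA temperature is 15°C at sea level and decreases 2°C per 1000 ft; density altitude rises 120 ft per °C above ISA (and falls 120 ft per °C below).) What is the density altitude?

13380 ft

Pressure altitude = 9870 + (1013 − 992) × 30 = 9870 + (+630) = 10500 ft.
ISA temperature at 10500 ft = 15 − 2 × (10500/1000) = -6°C.
ISA deviation = 18 − (-6) = +24°C.
Density altitude = 10500 + 120 × (24) = 13380 ft.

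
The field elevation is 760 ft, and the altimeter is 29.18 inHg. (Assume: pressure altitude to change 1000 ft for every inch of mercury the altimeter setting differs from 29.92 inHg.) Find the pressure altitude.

Pressure correction = (29.92 − 29.18) × 1000 = +740 ft.
Pressure altitude = 760 + (+740) = 1500 ft.

1500 ft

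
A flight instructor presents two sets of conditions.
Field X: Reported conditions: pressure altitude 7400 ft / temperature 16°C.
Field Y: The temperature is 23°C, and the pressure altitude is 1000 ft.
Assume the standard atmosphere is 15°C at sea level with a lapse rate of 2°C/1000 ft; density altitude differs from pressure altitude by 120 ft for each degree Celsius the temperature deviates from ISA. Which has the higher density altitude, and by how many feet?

Field X: ISA temp = 0.2°C, deviation +15.8°C, DA = 7400 + 120 × 15.8 = 9296 ft.
Field Y: ISA temp = 13°C, deviation +10°C, DA = 1000 + 120 × 10 = 2200 ft.
Field X is higher by 9296 − 2200 = 7096 ft.

Field X by 7096 ft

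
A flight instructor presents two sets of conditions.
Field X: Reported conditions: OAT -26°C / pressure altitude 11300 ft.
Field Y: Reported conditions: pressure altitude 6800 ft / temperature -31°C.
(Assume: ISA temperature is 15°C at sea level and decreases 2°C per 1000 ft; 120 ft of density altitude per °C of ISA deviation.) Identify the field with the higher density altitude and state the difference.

Field X by 6180 ft

Field X: ISA temp = -7.6°C, deviation -18.4°C, DA = 11300 + 120 × (-18.4) = 9092 ft.
Field Y: ISA temp = 1.4°C, deviation -32.4°C, DA = 6800 + 120 × (-32.4) = 2912 ft.
Field X is higher by 9092 − 2912 = 6180 ft.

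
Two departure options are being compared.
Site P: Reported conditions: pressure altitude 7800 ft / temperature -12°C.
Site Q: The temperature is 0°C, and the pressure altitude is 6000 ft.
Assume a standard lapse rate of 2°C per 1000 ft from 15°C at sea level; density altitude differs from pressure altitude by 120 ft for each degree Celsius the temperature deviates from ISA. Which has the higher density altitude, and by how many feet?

Site P by 792 ft

Site P: ISA temp = -0.6°C, deviation -11.4°C, DA = 7800 + 120 × (-11.4) = 6432 ft.
Site Q: ISA temp = 3°C, deviation -3°C, DA = 6000 + 120 × (-3) = 5640 ft.
Site P is higher by 6432 − 5640 = 792 ft.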